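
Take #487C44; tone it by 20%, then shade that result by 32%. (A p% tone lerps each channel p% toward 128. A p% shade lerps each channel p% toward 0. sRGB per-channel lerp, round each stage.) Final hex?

#385536

#487C44 is rgb(72, 124, 68).
Per channel, c → c + 0.2(128 − c):
  R: 72 + 0.2×(128−72) = 72 + 11.2 = 83.2 → 83
  G: 124 + 0.8 = 124.8 → 125
  B: 68 + 0.2×(128−68) = 68 + 12 = 80 → 80
After the tone: rgb(83, 125, 80) = #537D50.
Per channel, c → c + 0.32(0 − c):
  R: 83 + 0.32×(0−83) = 83 − 26.56 = 56.44 → 56
  G: 125 + 0.32×(0−125) = 125 − 40 = 85 → 85
  B: 80 − 25.6 = 54.4 → 54
rgb(56, 85, 54) = #385536.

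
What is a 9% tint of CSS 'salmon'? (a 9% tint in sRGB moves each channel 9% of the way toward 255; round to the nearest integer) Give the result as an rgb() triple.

rgb(250, 139, 127)

CSS salmon is rgb(250, 128, 114).
A 9% tint moves each channel 9% toward 255:
  R: 250 + 0.45 = 250.45 → 250
  G: 128 + 0.09×(255−128) = 128 + 11.43 = 139.43 → 139
  B: 114 + 12.69 = 126.69 → 127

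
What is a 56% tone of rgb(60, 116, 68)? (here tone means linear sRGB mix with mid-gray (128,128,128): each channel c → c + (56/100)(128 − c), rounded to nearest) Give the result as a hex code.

Per channel, c → c + 0.56(128 − c):
  R: 60 + 38.08 = 98.08 → 98
  G: 116 + 6.72 = 122.72 → 123
  B: 68 + 0.56×(128−68) = 68 + 33.6 = 101.6 → 102
rgb(98, 123, 102) = #627B66.

#627B66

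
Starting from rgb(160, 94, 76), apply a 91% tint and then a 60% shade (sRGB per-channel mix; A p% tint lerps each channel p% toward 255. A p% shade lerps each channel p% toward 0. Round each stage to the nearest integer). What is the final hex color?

#626060

Per channel, c → c + 0.91(255 − c):
  R: 160 + 0.91×(255−160) = 160 + 86.45 = 246.45 → 246
  G: 94 + 0.91×(255−94) = 94 + 146.51 = 240.51 → 241
  B: 76 + 0.91×(255−76) = 76 + 162.89 = 238.89 → 239
After the tint: rgb(246, 241, 239) = #F6F1EF.
Lerp each channel 60% toward 0:
  R: 246 + 0.6×(0−246) = 246 − 147.6 = 98.4 → 98
  G: 241 + 0.6×(0−241) = 241 − 144.6 = 96.4 → 96
  B: 239 + 0.6×(0−239) = 239 − 143.4 = 95.6 → 96
rgb(98, 96, 96) = #626060.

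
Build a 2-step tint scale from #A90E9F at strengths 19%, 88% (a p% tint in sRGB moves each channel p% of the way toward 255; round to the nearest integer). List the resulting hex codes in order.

#B93CB1, #F5E2F3

#A90E9F is rgb(169, 14, 159).
19%: (169 + 16.34 = 185.34→185, 14 + 45.79 = 59.79→60, 159 + 18.24 = 177.24→177) → #B93CB1
88%: (169 + 75.68 = 244.68→245, 14 + 212.08 = 226.08→226, 159 + 84.48 = 243.48→243) → #F5E2F3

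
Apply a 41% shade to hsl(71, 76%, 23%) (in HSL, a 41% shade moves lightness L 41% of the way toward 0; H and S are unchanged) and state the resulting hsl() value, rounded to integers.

L moves 41% from 23 toward 0: 23 − 9.43 = 13.57 → 14.
H and S are unchanged.

hsl(71, 76%, 14%)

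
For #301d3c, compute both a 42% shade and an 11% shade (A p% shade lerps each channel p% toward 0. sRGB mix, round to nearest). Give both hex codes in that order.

#1c1123, #2b1a35

#301d3c is rgb(48, 29, 60).
42% shade:
  R: 48 − 20.16 = 27.84 → 28
  G: 29 − 12.18 = 16.82 → 17
  B: 60 + 0.42×(0−60) = 60 − 25.2 = 34.8 → 35
  → #1c1123
11% shade:
  R: 48 − 5.28 = 42.72 → 43
  G: 29 − 3.19 = 25.81 → 26
  B: 60 + 0.11×(0−60) = 60 − 6.6 = 53.4 → 53
  → #2b1a35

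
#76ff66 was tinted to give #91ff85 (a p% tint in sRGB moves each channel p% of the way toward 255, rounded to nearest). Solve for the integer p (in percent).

#76ff66 is rgb(118, 255, 102); #91ff85 is rgb(145, 255, 133).
On the B channel (widest range): 133 ≈ 102 + (p/100)(255 − 102), so p ≈ 100×(133 − 102)/(255 − 102) = 3100/153 = 20.26.
p = 20 reproduces all three channels after rounding.

20%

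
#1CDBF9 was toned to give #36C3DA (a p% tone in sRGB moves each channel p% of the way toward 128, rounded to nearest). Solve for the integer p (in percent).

26%

#1CDBF9 is rgb(28, 219, 249); #36C3DA is rgb(54, 195, 218).
On the B channel (widest range): 218 ≈ 249 + (p/100)(128 − 249), so p ≈ 100×(218 − 249)/(128 − 249) = -3100/-121 = 25.62.
p = 26 reproduces all three channels after rounding.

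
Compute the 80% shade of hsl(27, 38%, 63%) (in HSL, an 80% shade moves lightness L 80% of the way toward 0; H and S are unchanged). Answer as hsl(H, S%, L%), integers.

L moves 80% from 63 toward 0: 63 − 50.4 = 12.6 → 13.
H and S are unchanged.

hsl(27, 38%, 13%)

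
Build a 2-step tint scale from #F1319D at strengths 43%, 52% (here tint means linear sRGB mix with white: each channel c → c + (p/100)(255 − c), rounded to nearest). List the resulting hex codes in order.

#F78AC7, #F89CD0

#F1319D is rgb(241, 49, 157).
43%: (241 + 6.02 = 247.02→247, 49 + 88.58 = 137.58→138, 157 + 42.14 = 199.14→199) → #F78AC7
52%: (241 + 7.28 = 248.28→248, 49 + 107.12 = 156.12→156, 157 + 50.96 = 207.96→208) → #F89CD0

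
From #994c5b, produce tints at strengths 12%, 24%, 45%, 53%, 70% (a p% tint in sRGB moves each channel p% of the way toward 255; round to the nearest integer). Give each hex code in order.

#a5616f, #b17782, #c79da5, #cfabb2, #e0c9ce

#994c5b is rgb(153, 76, 91).
12%: (153 + 12.24 = 165.24→165, 76 + 21.48 = 97.48→97, 91 + 19.68 = 110.68→111) → #a5616f
24%: (153 + 24.48 = 177.48→177, 76 + 42.96 = 118.96→119, 91 + 39.36 = 130.36→130) → #b17782
45%: (153 + 45.9 = 198.9→199, 76 + 80.55 = 156.55→157, 91 + 73.8 = 164.8→165) → #c79da5
53%: (153 + 54.06 = 207.06→207, 76 + 94.87 = 170.87→171, 91 + 86.92 = 177.92→178) → #cfabb2
70%: (153 + 71.4 = 224.4→224, 76 + 125.3 = 201.3→201, 91 + 114.8 = 205.8→206) → #e0c9ce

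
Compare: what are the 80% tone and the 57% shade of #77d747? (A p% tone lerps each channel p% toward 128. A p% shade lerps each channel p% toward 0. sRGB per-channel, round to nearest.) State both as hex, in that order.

#7e9175, #335c1f

#77d747 is rgb(119, 215, 71).
80% tone:
  R: 119 + 0.8×(128−119) = 119 + 7.2 = 126.2 → 126
  G: 215 − 69.6 = 145.4 → 145
  B: 71 + 0.8×(128−71) = 71 + 45.6 = 116.6 → 117
  → #7e9175
57% shade:
  R: 119 + 0.57×(0−119) = 119 − 67.83 = 51.17 → 51
  G: 215 + 0.57×(0−215) = 215 − 122.55 = 92.45 → 92
  B: 71 + 0.57×(0−71) = 71 − 40.47 = 30.53 → 31
  → #335c1f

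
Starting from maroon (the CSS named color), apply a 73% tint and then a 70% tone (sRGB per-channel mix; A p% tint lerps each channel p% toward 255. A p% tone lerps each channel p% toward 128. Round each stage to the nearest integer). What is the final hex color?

#9C9191

CSS maroon is rgb(128, 0, 0).
Lerp each channel 73% toward 255:
  R: 128 + 92.71 = 220.71 → 221
  G: 0 + 186.15 = 186.15 → 186
  B: 0 + 186.15 = 186.15 → 186
After the tint: rgb(221, 186, 186) = #DDBABA.
Lerp each channel 70% toward 128:
  R: 221 + 0.7×(128−221) = 221 − 65.1 = 155.9 → 156
  G: 186 − 40.6 = 145.4 → 145
  B: 186 − 40.6 = 145.4 → 145
rgb(156, 145, 145) = #9C9191.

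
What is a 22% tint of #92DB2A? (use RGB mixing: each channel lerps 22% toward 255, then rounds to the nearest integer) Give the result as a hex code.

#92DB2A is rgb(146, 219, 42).
A 22% tint moves each channel 22% toward 255:
  R: 146 + 0.22×(255−146) = 146 + 23.98 = 169.98 → 170
  G: 219 + 7.92 = 226.92 → 227
  B: 42 + 46.86 = 88.86 → 89
rgb(170, 227, 89) = #AAE359.

#AAE359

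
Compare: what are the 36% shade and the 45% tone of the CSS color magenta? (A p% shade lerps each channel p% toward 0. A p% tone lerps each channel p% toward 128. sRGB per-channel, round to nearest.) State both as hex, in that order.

CSS magenta is rgb(255, 0, 255).
36% shade:
  R: 255 + 0.36×(0−255) = 255 − 91.8 = 163.2 → 163
  G: 0 + 0.36×(0−0) = 0 + 0 = 0 → 0
  B: 255 + 0.36×(0−255) = 255 − 91.8 = 163.2 → 163
  → #A300A3
45% tone:
  R: 255 − 57.15 = 197.85 → 198
  G: 0 + 57.6 = 57.6 → 58
  B: 255 + 0.45×(128−255) = 255 − 57.15 = 197.85 → 198
  → #C63AC6

#A300A3, #C63AC6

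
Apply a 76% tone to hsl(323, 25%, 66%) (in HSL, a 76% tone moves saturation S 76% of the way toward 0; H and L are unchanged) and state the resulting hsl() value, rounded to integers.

S moves 76% from 25 toward 0: 25 − 19 = 6 → 6.
H and L are unchanged.

hsl(323, 6%, 66%)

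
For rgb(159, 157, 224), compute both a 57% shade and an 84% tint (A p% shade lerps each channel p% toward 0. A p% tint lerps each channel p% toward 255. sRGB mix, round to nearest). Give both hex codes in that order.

57% shade:
  R: 159 − 90.63 = 68.37 → 68
  G: 157 − 89.49 = 67.51 → 68
  B: 224 + 0.57×(0−224) = 224 − 127.68 = 96.32 → 96
  → #444460
84% tint:
  R: 159 + 80.64 = 239.64 → 240
  G: 157 + 0.84×(255−157) = 157 + 82.32 = 239.32 → 239
  B: 224 + 0.84×(255−224) = 224 + 26.04 = 250.04 → 250
  → #f0effa

#444460, #f0effa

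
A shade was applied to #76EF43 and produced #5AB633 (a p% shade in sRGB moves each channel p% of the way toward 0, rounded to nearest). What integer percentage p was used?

24%

#76EF43 is rgb(118, 239, 67); #5AB633 is rgb(90, 182, 51).
On the G channel (widest range): 182 ≈ 239 + (p/100)(0 − 239), so p ≈ 100×(182 − 239)/(0 − 239) = -5700/-239 = 23.85.
p = 24 reproduces all three channels after rounding.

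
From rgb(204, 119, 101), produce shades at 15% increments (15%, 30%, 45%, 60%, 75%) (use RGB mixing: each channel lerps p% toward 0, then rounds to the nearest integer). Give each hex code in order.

#AD6556, #8F5347, #704138, #523028, #331E19

15%: (204 − 30.6 = 173.4→173, 119 − 17.85 = 101.15→101, 101 − 15.15 = 85.85→86) → #AD6556
30%: (204 − 61.2 = 142.8→143, 119 − 35.7 = 83.3→83, 101 − 30.3 = 70.7→71) → #8F5347
45%: (204 − 91.8 = 112.2→112, 119 − 53.55 = 65.45→65, 101 − 45.45 = 55.55→56) → #704138
60%: (204 − 122.4 = 81.6→82, 119 − 71.4 = 47.6→48, 101 − 60.6 = 40.4→40) → #523028
75%: (204 − 153 = 51→51, 119 − 89.25 = 29.75→30, 101 − 75.75 = 25.25→25) → #331E19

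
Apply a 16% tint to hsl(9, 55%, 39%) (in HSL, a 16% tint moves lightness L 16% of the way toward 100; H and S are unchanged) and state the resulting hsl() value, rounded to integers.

L moves 16% from 39 toward 100: 39 + 9.76 = 48.76 → 49.
H and S are unchanged.

hsl(9, 55%, 49%)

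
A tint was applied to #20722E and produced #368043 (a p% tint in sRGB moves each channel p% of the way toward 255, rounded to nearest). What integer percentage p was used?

#20722E is rgb(32, 114, 46); #368043 is rgb(54, 128, 67).
On the R channel (widest range): 54 ≈ 32 + (p/100)(255 − 32), so p ≈ 100×(54 − 32)/(255 − 32) = 2200/223 = 9.87.
p = 10 reproduces all three channels after rounding.

10%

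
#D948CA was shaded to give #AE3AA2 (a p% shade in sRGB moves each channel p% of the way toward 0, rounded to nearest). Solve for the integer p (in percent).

20%

#D948CA is rgb(217, 72, 202); #AE3AA2 is rgb(174, 58, 162).
On the R channel (widest range): 174 ≈ 217 + (p/100)(0 − 217), so p ≈ 100×(174 − 217)/(0 − 217) = -4300/-217 = 19.82.
p = 20 reproduces all three channels after rounding.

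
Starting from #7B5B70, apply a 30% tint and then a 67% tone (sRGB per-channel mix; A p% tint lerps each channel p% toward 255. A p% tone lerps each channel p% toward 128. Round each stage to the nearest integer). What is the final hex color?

#7B5B70 is rgb(123, 91, 112).
Lerp each channel 30% toward 255:
  R: 123 + 0.3×(255−123) = 123 + 39.6 = 162.6 → 163
  G: 91 + 49.2 = 140.2 → 140
  B: 112 + 0.3×(255−112) = 112 + 42.9 = 154.9 → 155
After the tint: rgb(163, 140, 155) = #A38C9B.
A 67% tone moves each channel 67% toward 128:
  R: 163 − 23.45 = 139.55 → 140
  G: 140 + 0.67×(128−140) = 140 − 8.04 = 131.96 → 132
  B: 155 + 0.67×(128−155) = 155 − 18.09 = 136.91 → 137
rgb(140, 132, 137) = #8C8489.

#8C8489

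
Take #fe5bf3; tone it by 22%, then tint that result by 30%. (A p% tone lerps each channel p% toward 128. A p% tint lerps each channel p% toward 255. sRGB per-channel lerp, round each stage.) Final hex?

#fe5bf3 is rgb(254, 91, 243).
Lerp each channel 22% toward 128:
  R: 254 + 0.22×(128−254) = 254 − 27.72 = 226.28 → 226
  G: 91 + 0.22×(128−91) = 91 + 8.14 = 99.14 → 99
  B: 243 − 25.3 = 217.7 → 218
After the tone: rgb(226, 99, 218) = #e263da.
A 30% tint moves each channel 30% toward 255:
  R: 226 + 0.3×(255−226) = 226 + 8.7 = 234.7 → 235
  G: 99 + 0.3×(255−99) = 99 + 46.8 = 145.8 → 146
  B: 218 + 11.1 = 229.1 → 229
rgb(235, 146, 229) = #eb92e5.

#eb92e5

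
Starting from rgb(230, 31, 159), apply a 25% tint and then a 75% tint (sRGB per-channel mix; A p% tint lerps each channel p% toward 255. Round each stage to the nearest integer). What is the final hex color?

Lerp each channel 25% toward 255:
  R: 230 + 0.25×(255−230) = 230 + 6.25 = 236.25 → 236
  G: 31 + 56 = 87 → 87
  B: 159 + 24 = 183 → 183
After the tint: rgb(236, 87, 183) = #EC57B7.
Lerp each channel 75% toward 255:
  R: 236 + 0.75×(255−236) = 236 + 14.25 = 250.25 → 250
  G: 87 + 0.75×(255−87) = 87 + 126 = 213 → 213
  B: 183 + 0.75×(255−183) = 183 + 54 = 237 → 237
rgb(250, 213, 237) = #FAD5ED.

#FAD5ED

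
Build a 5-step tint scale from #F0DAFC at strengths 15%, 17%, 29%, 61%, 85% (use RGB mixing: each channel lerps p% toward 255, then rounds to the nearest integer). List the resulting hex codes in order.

#F0DAFC is rgb(240, 218, 252).
15%: (240 + 2.25 = 242.25→242, 218 + 5.55 = 223.55→224, 252→252) → #F2E0FC
17%: (240 + 2.55 = 242.55→243, 218 + 6.29 = 224.29→224, 252 + 0.51 = 252.51→253) → #F3E0FD
29%: (240 + 4.35 = 244.35→244, 218 + 10.73 = 228.73→229, 252 + 0.87 = 252.87→253) → #F4E5FD
61%: (240 + 9.15 = 249.15→249, 218 + 22.57 = 240.57→241, 252 + 1.83 = 253.83→254) → #F9F1FE
85%: (240 + 12.75 = 252.75→253, 218 + 31.45 = 249.45→249, 252 + 2.55 = 254.55→255) → #FDF9FF

#F2E0FC, #F3E0FD, #F4E5FD, #F9F1FE, #FDF9FF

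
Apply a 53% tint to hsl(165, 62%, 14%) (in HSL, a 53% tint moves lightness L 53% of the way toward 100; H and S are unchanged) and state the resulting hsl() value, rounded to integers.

hsl(165, 62%, 60%)

L moves 53% from 14 toward 100: 14 + 45.58 = 59.58 → 60.
H and S are unchanged.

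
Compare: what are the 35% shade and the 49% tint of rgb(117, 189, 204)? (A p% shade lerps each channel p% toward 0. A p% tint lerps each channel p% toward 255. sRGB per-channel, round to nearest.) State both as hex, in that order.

35% shade:
  R: 117 + 0.35×(0−117) = 117 − 40.95 = 76.05 → 76
  G: 189 + 0.35×(0−189) = 189 − 66.15 = 122.85 → 123
  B: 204 − 71.4 = 132.6 → 133
  → #4C7B85
49% tint:
  R: 117 + 67.62 = 184.62 → 185
  G: 189 + 32.34 = 221.34 → 221
  B: 204 + 0.49×(255−204) = 204 + 24.99 = 228.99 → 229
  → #B9DDE5

#4C7B85, #B9DDE5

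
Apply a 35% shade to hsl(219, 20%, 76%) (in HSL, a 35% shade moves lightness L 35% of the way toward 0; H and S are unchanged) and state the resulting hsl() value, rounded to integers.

L moves 35% from 76 toward 0: 76 − 26.6 = 49.4 → 49.
H and S are unchanged.

hsl(219, 20%, 49%)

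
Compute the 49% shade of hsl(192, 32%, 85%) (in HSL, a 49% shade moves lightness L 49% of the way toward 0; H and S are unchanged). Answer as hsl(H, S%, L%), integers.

L moves 49% from 85 toward 0: 85 − 41.65 = 43.35 → 43.
H and S are unchanged.

hsl(192, 32%, 43%)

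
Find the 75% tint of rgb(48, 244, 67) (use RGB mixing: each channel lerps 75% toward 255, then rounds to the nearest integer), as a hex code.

Per channel, c → c + 0.75(255 − c):
  R: 48 + 0.75×(255−48) = 48 + 155.25 = 203.25 → 203
  G: 244 + 8.25 = 252.25 → 252
  B: 67 + 0.75×(255−67) = 67 + 141 = 208 → 208
rgb(203, 252, 208) = #CBFCD0.

#CBFCD0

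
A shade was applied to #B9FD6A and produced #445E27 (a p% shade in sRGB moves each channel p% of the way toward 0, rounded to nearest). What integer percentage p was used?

63%

#B9FD6A is rgb(185, 253, 106); #445E27 is rgb(68, 94, 39).
On the G channel (widest range): 94 ≈ 253 + (p/100)(0 − 253), so p ≈ 100×(94 − 253)/(0 − 253) = -15900/-253 = 62.85.
p = 63 reproduces all three channels after rounding.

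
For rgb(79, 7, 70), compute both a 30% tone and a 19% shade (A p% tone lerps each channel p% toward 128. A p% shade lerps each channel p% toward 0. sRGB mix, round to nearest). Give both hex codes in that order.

#5E2B57, #400639

30% tone:
  R: 79 + 0.3×(128−79) = 79 + 14.7 = 93.7 → 94
  G: 7 + 0.3×(128−7) = 7 + 36.3 = 43.3 → 43
  B: 70 + 17.4 = 87.4 → 87
  → #5E2B57
19% shade:
  R: 79 + 0.19×(0−79) = 79 − 15.01 = 63.99 → 64
  G: 7 − 1.33 = 5.67 → 6
  B: 70 − 13.3 = 56.7 → 57
  → #400639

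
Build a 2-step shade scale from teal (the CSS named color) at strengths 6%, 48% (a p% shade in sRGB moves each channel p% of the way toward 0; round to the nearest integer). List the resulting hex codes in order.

CSS teal is rgb(0, 128, 128).
6%: (0→0, 128 − 7.68 = 120.32→120, 128 − 7.68 = 120.32→120) → #007878
48%: (0→0, 128 − 61.44 = 66.56→67, 128 − 61.44 = 66.56→67) → #004343

#007878, #004343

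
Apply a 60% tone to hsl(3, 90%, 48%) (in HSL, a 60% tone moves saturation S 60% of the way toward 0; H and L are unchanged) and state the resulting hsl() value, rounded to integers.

hsl(3, 36%, 48%)

S moves 60% from 90 toward 0: 90 − 54 = 36 → 36.
H and L are unchanged.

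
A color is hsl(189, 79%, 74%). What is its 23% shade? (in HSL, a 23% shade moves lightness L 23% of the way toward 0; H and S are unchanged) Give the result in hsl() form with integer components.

L moves 23% from 74 toward 0: 74 − 17.02 = 56.98 → 57.
H and S are unchanged.

hsl(189, 79%, 57%)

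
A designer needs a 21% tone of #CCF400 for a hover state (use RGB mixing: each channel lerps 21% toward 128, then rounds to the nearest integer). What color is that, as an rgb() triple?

rgb(188, 220, 27)

#CCF400 is rgb(204, 244, 0).
Lerp each channel 21% toward 128:
  R: 204 − 15.96 = 188.04 → 188
  G: 244 + 0.21×(128−244) = 244 − 24.36 = 219.64 → 220
  B: 0 + 26.88 = 26.88 → 27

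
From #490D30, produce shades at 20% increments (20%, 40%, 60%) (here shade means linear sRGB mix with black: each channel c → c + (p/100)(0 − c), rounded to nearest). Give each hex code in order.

#490D30 is rgb(73, 13, 48).
20%: (73 − 14.6 = 58.4→58, 13 − 2.6 = 10.4→10, 48 − 9.6 = 38.4→38) → #3A0A26
40%: (73 − 29.2 = 43.8→44, 13 − 5.2 = 7.8→8, 48 − 19.2 = 28.8→29) → #2C081D
60%: (73 − 43.8 = 29.2→29, 13 − 7.8 = 5.2→5, 48 − 28.8 = 19.2→19) → #1D0513

#3A0A26, #2C081D, #1D0513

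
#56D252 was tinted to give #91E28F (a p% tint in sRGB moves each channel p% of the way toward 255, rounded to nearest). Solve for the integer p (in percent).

35%

#56D252 is rgb(86, 210, 82); #91E28F is rgb(145, 226, 143).
On the B channel (widest range): 143 ≈ 82 + (p/100)(255 − 82), so p ≈ 100×(143 − 82)/(255 − 82) = 6100/173 = 35.26.
p = 35 reproduces all three channels after rounding.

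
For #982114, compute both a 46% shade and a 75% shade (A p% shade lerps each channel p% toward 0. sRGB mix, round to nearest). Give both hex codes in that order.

#52120B, #260805

#982114 is rgb(152, 33, 20).
46% shade:
  R: 152 + 0.46×(0−152) = 152 − 69.92 = 82.08 → 82
  G: 33 + 0.46×(0−33) = 33 − 15.18 = 17.82 → 18
  B: 20 + 0.46×(0−20) = 20 − 9.2 = 10.8 → 11
  → #52120B
75% shade:
  R: 152 − 114 = 38 → 38
  G: 33 − 24.75 = 8.25 → 8
  B: 20 − 15 = 5 → 5
  → #260805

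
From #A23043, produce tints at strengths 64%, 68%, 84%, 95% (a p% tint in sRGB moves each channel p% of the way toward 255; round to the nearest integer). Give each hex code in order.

#A23043 is rgb(162, 48, 67).
64%: (162 + 59.52 = 221.52→222, 48 + 132.48 = 180.48→180, 67 + 120.32 = 187.32→187) → #DEB4BB
68%: (162 + 63.24 = 225.24→225, 48 + 140.76 = 188.76→189, 67 + 127.84 = 194.84→195) → #E1BDC3
84%: (162 + 78.12 = 240.12→240, 48 + 173.88 = 221.88→222, 67 + 157.92 = 224.92→225) → #F0DEE1
95%: (162 + 88.35 = 250.35→250, 48 + 196.65 = 244.65→245, 67 + 178.6 = 245.6→246) → #FAF5F6

#DEB4BB, #E1BDC3, #F0DEE1, #FAF5F6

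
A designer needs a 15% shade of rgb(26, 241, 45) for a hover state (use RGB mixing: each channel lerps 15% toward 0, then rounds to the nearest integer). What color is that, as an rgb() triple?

Lerp each channel 15% toward 0:
  R: 26 − 3.9 = 22.1 → 22
  G: 241 + 0.15×(0−241) = 241 − 36.15 = 204.85 → 205
  B: 45 + 0.15×(0−45) = 45 − 6.75 = 38.25 → 38

rgb(22, 205, 38)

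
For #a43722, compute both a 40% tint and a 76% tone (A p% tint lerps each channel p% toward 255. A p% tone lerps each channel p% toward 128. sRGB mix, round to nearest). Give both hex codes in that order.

#a43722 is rgb(164, 55, 34).
40% tint:
  R: 164 + 0.4×(255−164) = 164 + 36.4 = 200.4 → 200
  G: 55 + 80 = 135 → 135
  B: 34 + 88.4 = 122.4 → 122
  → #c8877a
76% tone:
  R: 164 − 27.36 = 136.64 → 137
  G: 55 + 55.48 = 110.48 → 110
  B: 34 + 0.76×(128−34) = 34 + 71.44 = 105.44 → 105
  → #896e69

#c8877a, #896e69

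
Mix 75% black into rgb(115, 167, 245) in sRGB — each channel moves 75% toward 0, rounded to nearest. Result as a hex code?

Per channel, c → c + 0.75(0 − c):
  R: 115 − 86.25 = 28.75 → 29
  G: 167 + 0.75×(0−167) = 167 − 125.25 = 41.75 → 42
  B: 245 − 183.75 = 61.25 → 61
rgb(29, 42, 61) = #1D2A3D.

#1D2A3D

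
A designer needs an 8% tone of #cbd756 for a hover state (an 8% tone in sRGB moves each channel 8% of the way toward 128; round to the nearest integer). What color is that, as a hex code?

#cbd756 is rgb(203, 215, 86).
Lerp each channel 8% toward 128:
  R: 203 − 6 = 197 → 197
  G: 215 + 0.08×(128−215) = 215 − 6.96 = 208.04 → 208
  B: 86 + 3.36 = 89.36 → 89
rgb(197, 208, 89) = #c5d059.

#c5d059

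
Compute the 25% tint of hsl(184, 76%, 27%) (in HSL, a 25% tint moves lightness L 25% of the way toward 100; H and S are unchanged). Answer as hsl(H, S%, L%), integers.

hsl(184, 76%, 45%)

L moves 25% from 27 toward 100: 27 + 18.25 = 45.25 → 45.
H and S are unchanged.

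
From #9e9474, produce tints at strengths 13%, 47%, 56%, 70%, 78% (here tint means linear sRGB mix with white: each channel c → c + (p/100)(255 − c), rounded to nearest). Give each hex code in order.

#9e9474 is rgb(158, 148, 116).
13%: (158 + 12.61 = 170.61→171, 148 + 13.91 = 161.91→162, 116 + 18.07 = 134.07→134) → #aba286
47%: (158 + 45.59 = 203.59→204, 148 + 50.29 = 198.29→198, 116 + 65.33 = 181.33→181) → #ccc6b5
56%: (158 + 54.32 = 212.32→212, 148 + 59.92 = 207.92→208, 116 + 77.84 = 193.84→194) → #d4d0c2
70%: (158 + 67.9 = 225.9→226, 148 + 74.9 = 222.9→223, 116 + 97.3 = 213.3→213) → #e2dfd5
78%: (158 + 75.66 = 233.66→234, 148 + 83.46 = 231.46→231, 116 + 108.42 = 224.42→224) → #eae7e0

#aba286, #ccc6b5, #d4d0c2, #e2dfd5, #eae7e0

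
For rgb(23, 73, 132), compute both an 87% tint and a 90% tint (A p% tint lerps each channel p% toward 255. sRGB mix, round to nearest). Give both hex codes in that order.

#E1E7EF, #E8EDF3

87% tint:
  R: 23 + 201.84 = 224.84 → 225
  G: 73 + 158.34 = 231.34 → 231
  B: 132 + 107.01 = 239.01 → 239
  → #E1E7EF
90% tint:
  R: 23 + 0.9×(255−23) = 23 + 208.8 = 231.8 → 232
  G: 73 + 0.9×(255−73) = 73 + 163.8 = 236.8 → 237
  B: 132 + 0.9×(255−132) = 132 + 110.7 = 242.7 → 243
  → #E8EDF3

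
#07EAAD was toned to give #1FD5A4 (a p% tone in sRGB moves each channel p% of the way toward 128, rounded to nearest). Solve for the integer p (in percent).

20%

#07EAAD is rgb(7, 234, 173); #1FD5A4 is rgb(31, 213, 164).
On the R channel (widest range): 31 ≈ 7 + (p/100)(128 − 7), so p ≈ 100×(31 − 7)/(128 − 7) = 2400/121 = 19.83.
p = 20 reproduces all three channels after rounding.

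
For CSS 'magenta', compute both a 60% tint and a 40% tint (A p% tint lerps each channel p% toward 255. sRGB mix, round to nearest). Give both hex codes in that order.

#ff99ff, #ff66ff

CSS magenta is rgb(255, 0, 255).
60% tint:
  R: 255 + 0.6×(255−255) = 255 + 0 = 255 → 255
  G: 0 + 153 = 153 → 153
  B: 255 + 0 = 255 → 255
  → #ff99ff
40% tint:
  R: 255 + 0 = 255 → 255
  G: 0 + 102 = 102 → 102
  B: 255 + 0.4×(255−255) = 255 + 0 = 255 → 255
  → #ff66ff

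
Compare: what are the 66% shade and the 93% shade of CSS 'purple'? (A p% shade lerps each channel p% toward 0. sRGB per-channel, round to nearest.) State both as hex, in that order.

#2C002C, #090009

CSS purple is rgb(128, 0, 128).
66% shade:
  R: 128 + 0.66×(0−128) = 128 − 84.48 = 43.52 → 44
  G: 0 + 0 = 0 → 0
  B: 128 − 84.48 = 43.52 → 44
  → #2C002C
93% shade:
  R: 128 + 0.93×(0−128) = 128 − 119.04 = 8.96 → 9
  G: 0 + 0.93×(0−0) = 0 + 0 = 0 → 0
  B: 128 − 119.04 = 8.96 → 9
  → #090009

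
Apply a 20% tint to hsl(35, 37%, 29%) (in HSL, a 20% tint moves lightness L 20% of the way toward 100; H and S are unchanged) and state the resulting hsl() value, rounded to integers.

hsl(35, 37%, 43%)

L moves 20% from 29 toward 100: 29 + 14.2 = 43.2 → 43.
H and S are unchanged.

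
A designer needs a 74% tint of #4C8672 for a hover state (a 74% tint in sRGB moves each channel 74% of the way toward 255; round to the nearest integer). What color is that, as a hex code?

#D0E0DA

#4C8672 is rgb(76, 134, 114).
A 74% tint moves each channel 74% toward 255:
  R: 76 + 132.46 = 208.46 → 208
  G: 134 + 89.54 = 223.54 → 224
  B: 114 + 104.34 = 218.34 → 218
rgb(208, 224, 218) = #D0E0DA.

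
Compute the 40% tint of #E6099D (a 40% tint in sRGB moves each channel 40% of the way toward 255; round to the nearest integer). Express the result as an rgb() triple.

#E6099D is rgb(230, 9, 157).
Lerp each channel 40% toward 255:
  R: 230 + 0.4×(255−230) = 230 + 10 = 240 → 240
  G: 9 + 0.4×(255−9) = 9 + 98.4 = 107.4 → 107
  B: 157 + 39.2 = 196.2 → 196

rgb(240, 107, 196)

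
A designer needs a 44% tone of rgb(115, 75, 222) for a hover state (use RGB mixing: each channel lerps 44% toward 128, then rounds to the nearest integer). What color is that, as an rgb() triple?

rgb(121, 98, 181)

A 44% tone moves each channel 44% toward 128:
  R: 115 + 0.44×(128−115) = 115 + 5.72 = 120.72 → 121
  G: 75 + 23.32 = 98.32 → 98
  B: 222 − 41.36 = 180.64 → 181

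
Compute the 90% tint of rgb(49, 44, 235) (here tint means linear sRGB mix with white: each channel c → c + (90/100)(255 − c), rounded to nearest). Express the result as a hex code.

A 90% tint moves each channel 90% toward 255:
  R: 49 + 0.9×(255−49) = 49 + 185.4 = 234.4 → 234
  G: 44 + 0.9×(255−44) = 44 + 189.9 = 233.9 → 234
  B: 235 + 0.9×(255−235) = 235 + 18 = 253 → 253
rgb(234, 234, 253) = #eaeafd.

#eaeafd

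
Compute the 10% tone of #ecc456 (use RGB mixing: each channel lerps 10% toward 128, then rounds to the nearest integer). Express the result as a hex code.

#ecc456 is rgb(236, 196, 86).
Per channel, c → c + 0.1(128 − c):
  R: 236 + 0.1×(128−236) = 236 − 10.8 = 225.2 → 225
  G: 196 − 6.8 = 189.2 → 189
  B: 86 + 0.1×(128−86) = 86 + 4.2 = 90.2 → 90
rgb(225, 189, 90) = #e1bd5a.

#e1bd5a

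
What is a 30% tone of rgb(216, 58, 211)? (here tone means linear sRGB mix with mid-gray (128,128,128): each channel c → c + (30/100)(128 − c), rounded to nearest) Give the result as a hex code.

Lerp each channel 30% toward 128:
  R: 216 − 26.4 = 189.6 → 190
  G: 58 + 21 = 79 → 79
  B: 211 − 24.9 = 186.1 → 186
rgb(190, 79, 186) = #be4fba.

#be4fba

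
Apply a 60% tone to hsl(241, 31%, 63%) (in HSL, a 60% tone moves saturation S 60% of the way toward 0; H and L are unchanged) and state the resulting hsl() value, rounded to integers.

hsl(241, 12%, 63%)

S moves 60% from 31 toward 0: 31 − 18.6 = 12.4 → 12.
H and L are unchanged.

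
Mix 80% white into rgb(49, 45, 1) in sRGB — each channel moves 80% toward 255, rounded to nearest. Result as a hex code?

An 80% tint moves each channel 80% toward 255:
  R: 49 + 164.8 = 213.8 → 214
  G: 45 + 0.8×(255−45) = 45 + 168 = 213 → 213
  B: 1 + 0.8×(255−1) = 1 + 203.2 = 204.2 → 204
rgb(214, 213, 204) = #D6D5CC.

#D6D5CC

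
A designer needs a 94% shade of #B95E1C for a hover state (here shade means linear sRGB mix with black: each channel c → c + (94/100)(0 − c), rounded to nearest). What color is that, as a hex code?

#0B0602

#B95E1C is rgb(185, 94, 28).
A 94% shade moves each channel 94% toward 0:
  R: 185 − 173.9 = 11.1 → 11
  G: 94 + 0.94×(0−94) = 94 − 88.36 = 5.64 → 6
  B: 28 + 0.94×(0−28) = 28 − 26.32 = 1.68 → 2
rgb(11, 6, 2) = #0B0602.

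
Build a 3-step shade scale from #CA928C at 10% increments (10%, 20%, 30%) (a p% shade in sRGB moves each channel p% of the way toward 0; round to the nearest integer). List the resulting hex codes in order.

#CA928C is rgb(202, 146, 140).
10%: (202 − 20.2 = 181.8→182, 146 − 14.6 = 131.4→131, 140 − 14 = 126→126) → #B6837E
20%: (202 − 40.4 = 161.6→162, 146 − 29.2 = 116.8→117, 140 − 28 = 112→112) → #A27570
30%: (202 − 60.6 = 141.4→141, 146 − 43.8 = 102.2→102, 140 − 42 = 98→98) → #8D6662

#B6837E, #A27570, #8D6662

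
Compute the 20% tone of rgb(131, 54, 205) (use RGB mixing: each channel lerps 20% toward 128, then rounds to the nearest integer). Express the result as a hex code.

#8245be

Per channel, c → c + 0.2(128 − c):
  R: 131 + 0.2×(128−131) = 131 − 0.6 = 130.4 → 130
  G: 54 + 0.2×(128−54) = 54 + 14.8 = 68.8 → 69
  B: 205 + 0.2×(128−205) = 205 − 15.4 = 189.6 → 190
rgb(130, 69, 190) = #8245be.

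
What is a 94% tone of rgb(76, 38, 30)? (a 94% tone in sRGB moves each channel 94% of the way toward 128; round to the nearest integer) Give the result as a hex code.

#7d7b7a

Per channel, c → c + 0.94(128 − c):
  R: 76 + 0.94×(128−76) = 76 + 48.88 = 124.88 → 125
  G: 38 + 0.94×(128−38) = 38 + 84.6 = 122.6 → 123
  B: 30 + 0.94×(128−30) = 30 + 92.12 = 122.12 → 122
rgb(125, 123, 122) = #7d7b7a.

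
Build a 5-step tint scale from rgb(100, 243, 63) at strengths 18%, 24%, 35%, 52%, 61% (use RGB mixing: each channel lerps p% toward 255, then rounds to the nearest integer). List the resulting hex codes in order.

18%: (100 + 27.9 = 127.9→128, 243 + 2.16 = 245.16→245, 63 + 34.56 = 97.56→98) → #80f562
24%: (100 + 37.2 = 137.2→137, 243 + 2.88 = 245.88→246, 63 + 46.08 = 109.08→109) → #89f66d
35%: (100 + 54.25 = 154.25→154, 243 + 4.2 = 247.2→247, 63 + 67.2 = 130.2→130) → #9af782
52%: (100 + 80.6 = 180.6→181, 243 + 6.24 = 249.24→249, 63 + 99.84 = 162.84→163) → #b5f9a3
61%: (100 + 94.55 = 194.55→195, 243 + 7.32 = 250.32→250, 63 + 117.12 = 180.12→180) → #c3fab4

#80f562, #89f66d, #9af782, #b5f9a3, #c3fab4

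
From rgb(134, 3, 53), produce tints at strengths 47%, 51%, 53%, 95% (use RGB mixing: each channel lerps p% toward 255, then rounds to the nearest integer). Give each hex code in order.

#BF7994, #C4849C, #C689A0, #F9F2F5

47%: (134 + 56.87 = 190.87→191, 3 + 118.44 = 121.44→121, 53 + 94.94 = 147.94→148) → #BF7994
51%: (134 + 61.71 = 195.71→196, 3 + 128.52 = 131.52→132, 53 + 103.02 = 156.02→156) → #C4849C
53%: (134 + 64.13 = 198.13→198, 3 + 133.56 = 136.56→137, 53 + 107.06 = 160.06→160) → #C689A0
95%: (134 + 114.95 = 248.95→249, 3 + 239.4 = 242.4→242, 53 + 191.9 = 244.9→245) → #F9F2F5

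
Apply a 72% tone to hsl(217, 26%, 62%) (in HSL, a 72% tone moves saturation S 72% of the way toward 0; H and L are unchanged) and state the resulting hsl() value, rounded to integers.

S moves 72% from 26 toward 0: 26 − 18.72 = 7.28 → 7.
H and L are unchanged.

hsl(217, 7%, 62%)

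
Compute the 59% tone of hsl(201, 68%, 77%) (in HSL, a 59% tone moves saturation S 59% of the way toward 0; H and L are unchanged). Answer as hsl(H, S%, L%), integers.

hsl(201, 28%, 77%)

S moves 59% from 68 toward 0: 68 − 40.12 = 27.88 → 28.
H and L are unchanged.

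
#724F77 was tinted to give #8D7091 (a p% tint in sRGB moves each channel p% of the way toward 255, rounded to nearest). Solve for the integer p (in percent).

19%

#724F77 is rgb(114, 79, 119); #8D7091 is rgb(141, 112, 145).
On the G channel (widest range): 112 ≈ 79 + (p/100)(255 − 79), so p ≈ 100×(112 − 79)/(255 − 79) = 3300/176 = 18.75.
p = 19 reproduces all three channels after rounding.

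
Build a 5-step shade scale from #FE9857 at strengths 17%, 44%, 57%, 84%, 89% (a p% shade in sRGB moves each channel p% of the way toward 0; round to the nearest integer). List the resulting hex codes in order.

#FE9857 is rgb(254, 152, 87).
17%: (254 − 43.18 = 210.82→211, 152 − 25.84 = 126.16→126, 87 − 14.79 = 72.21→72) → #D37E48
44%: (254 − 111.76 = 142.24→142, 152 − 66.88 = 85.12→85, 87 − 38.28 = 48.72→49) → #8E5531
57%: (254 − 144.78 = 109.22→109, 152 − 86.64 = 65.36→65, 87 − 49.59 = 37.41→37) → #6D4125
84%: (254 − 213.36 = 40.64→41, 152 − 127.68 = 24.32→24, 87 − 73.08 = 13.92→14) → #29180E
89%: (254 − 226.06 = 27.94→28, 152 − 135.28 = 16.72→17, 87 − 77.43 = 9.57→10) → #1C110A

#D37E48, #8E5531, #6D4125, #29180E, #1C110A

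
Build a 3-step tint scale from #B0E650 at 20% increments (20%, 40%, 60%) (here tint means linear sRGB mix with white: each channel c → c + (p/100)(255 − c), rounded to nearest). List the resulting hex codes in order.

#B0E650 is rgb(176, 230, 80).
20%: (176 + 15.8 = 191.8→192, 230 + 5 = 235→235, 80 + 35 = 115→115) → #C0EB73
40%: (176 + 31.6 = 207.6→208, 230 + 10 = 240→240, 80 + 70 = 150→150) → #D0F096
60%: (176 + 47.4 = 223.4→223, 230 + 15 = 245→245, 80 + 105 = 185→185) → #DFF5B9

#C0EB73, #D0F096, #DFF5B9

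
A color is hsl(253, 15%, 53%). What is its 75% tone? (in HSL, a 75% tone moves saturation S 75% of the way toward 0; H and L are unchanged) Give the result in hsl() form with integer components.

S moves 75% from 15 toward 0: 15 − 11.25 = 3.75 → 4.
H and L are unchanged.

hsl(253, 4%, 53%)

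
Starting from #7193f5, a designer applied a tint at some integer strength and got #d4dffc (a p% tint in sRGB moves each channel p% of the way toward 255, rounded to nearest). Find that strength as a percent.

70%

#7193f5 is rgb(113, 147, 245); #d4dffc is rgb(212, 223, 252).
On the R channel (widest range): 212 ≈ 113 + (p/100)(255 − 113), so p ≈ 100×(212 − 113)/(255 − 113) = 9900/142 = 69.72.
p = 70 reproduces all three channels after rounding.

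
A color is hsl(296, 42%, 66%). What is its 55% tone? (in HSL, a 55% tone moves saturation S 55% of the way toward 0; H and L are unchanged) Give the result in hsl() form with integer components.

hsl(296, 19%, 66%)

S moves 55% from 42 toward 0: 42 − 23.1 = 18.9 → 19.
H and L are unchanged.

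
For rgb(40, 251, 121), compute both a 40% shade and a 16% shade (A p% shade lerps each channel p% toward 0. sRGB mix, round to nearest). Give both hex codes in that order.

40% shade:
  R: 40 − 16 = 24 → 24
  G: 251 + 0.4×(0−251) = 251 − 100.4 = 150.6 → 151
  B: 121 + 0.4×(0−121) = 121 − 48.4 = 72.6 → 73
  → #189749
16% shade:
  R: 40 + 0.16×(0−40) = 40 − 6.4 = 33.6 → 34
  G: 251 + 0.16×(0−251) = 251 − 40.16 = 210.84 → 211
  B: 121 − 19.36 = 101.64 → 102
  → #22D366

#189749, #22D366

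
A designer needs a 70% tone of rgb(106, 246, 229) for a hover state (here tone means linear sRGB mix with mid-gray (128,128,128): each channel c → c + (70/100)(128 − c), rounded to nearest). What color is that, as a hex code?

#79A39E

Per channel, c → c + 0.7(128 − c):
  R: 106 + 0.7×(128−106) = 106 + 15.4 = 121.4 → 121
  G: 246 + 0.7×(128−246) = 246 − 82.6 = 163.4 → 163
  B: 229 + 0.7×(128−229) = 229 − 70.7 = 158.3 → 158
rgb(121, 163, 158) = #79A39E.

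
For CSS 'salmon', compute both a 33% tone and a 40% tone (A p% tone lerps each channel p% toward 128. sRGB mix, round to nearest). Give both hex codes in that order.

CSS salmon is rgb(250, 128, 114).
33% tone:
  R: 250 − 40.26 = 209.74 → 210
  G: 128 + 0 = 128 → 128
  B: 114 + 4.62 = 118.62 → 119
  → #d28077
40% tone:
  R: 250 + 0.4×(128−250) = 250 − 48.8 = 201.2 → 201
  G: 128 + 0 = 128 → 128
  B: 114 + 0.4×(128−114) = 114 + 5.6 = 119.6 → 120
  → #c98078

#d28077, #c98078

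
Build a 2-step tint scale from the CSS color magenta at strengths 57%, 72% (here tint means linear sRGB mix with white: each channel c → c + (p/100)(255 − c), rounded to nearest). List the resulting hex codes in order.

#FF91FF, #FFB8FF

CSS magenta is rgb(255, 0, 255).
57%: (255→255, 0 + 145.35 = 145.35→145, 255→255) → #FF91FF
72%: (255→255, 0 + 183.6 = 183.6→184, 255→255) → #FFB8FF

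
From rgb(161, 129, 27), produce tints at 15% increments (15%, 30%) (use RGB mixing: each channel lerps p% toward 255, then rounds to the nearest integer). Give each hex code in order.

#af943d, #bda75f

15%: (161 + 14.1 = 175.1→175, 129 + 18.9 = 147.9→148, 27 + 34.2 = 61.2→61) → #af943d
30%: (161 + 28.2 = 189.2→189, 129 + 37.8 = 166.8→167, 27 + 68.4 = 95.4→95) → #bda75f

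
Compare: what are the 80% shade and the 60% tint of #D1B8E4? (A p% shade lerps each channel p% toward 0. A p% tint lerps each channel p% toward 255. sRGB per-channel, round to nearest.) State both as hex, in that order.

#D1B8E4 is rgb(209, 184, 228).
80% shade:
  R: 209 − 167.2 = 41.8 → 42
  G: 184 + 0.8×(0−184) = 184 − 147.2 = 36.8 → 37
  B: 228 + 0.8×(0−228) = 228 − 182.4 = 45.6 → 46
  → #2A252E
60% tint:
  R: 209 + 0.6×(255−209) = 209 + 27.6 = 236.6 → 237
  G: 184 + 0.6×(255−184) = 184 + 42.6 = 226.6 → 227
  B: 228 + 16.2 = 244.2 → 244
  → #EDE3F4

#2A252E, #EDE3F4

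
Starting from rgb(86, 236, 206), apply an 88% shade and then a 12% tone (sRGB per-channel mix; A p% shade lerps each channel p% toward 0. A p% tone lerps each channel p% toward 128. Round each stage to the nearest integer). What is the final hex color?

#182825

Per channel, c → c + 0.88(0 − c):
  R: 86 + 0.88×(0−86) = 86 − 75.68 = 10.32 → 10
  G: 236 − 207.68 = 28.32 → 28
  B: 206 + 0.88×(0−206) = 206 − 181.28 = 24.72 → 25
After the shade: rgb(10, 28, 25) = #0a1c19.
Per channel, c → c + 0.12(128 − c):
  R: 10 + 0.12×(128−10) = 10 + 14.16 = 24.16 → 24
  G: 28 + 0.12×(128−28) = 28 + 12 = 40 → 40
  B: 25 + 0.12×(128−25) = 25 + 12.36 = 37.36 → 37
rgb(24, 40, 37) = #182825.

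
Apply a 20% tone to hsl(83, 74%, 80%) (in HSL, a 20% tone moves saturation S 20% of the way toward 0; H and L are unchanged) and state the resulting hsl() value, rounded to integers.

hsl(83, 59%, 80%)

S moves 20% from 74 toward 0: 74 − 14.8 = 59.2 → 59.
H and L are unchanged.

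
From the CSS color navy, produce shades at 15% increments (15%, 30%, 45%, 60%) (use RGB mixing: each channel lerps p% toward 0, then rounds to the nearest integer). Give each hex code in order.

CSS navy is rgb(0, 0, 128).
15%: (0→0, 0→0, 128 − 19.2 = 108.8→109) → #00006D
30%: (0→0, 0→0, 128 − 38.4 = 89.6→90) → #00005A
45%: (0→0, 0→0, 128 − 57.6 = 70.4→70) → #000046
60%: (0→0, 0→0, 128 − 76.8 = 51.2→51) → #000033

#00006D, #00005A, #000046, #000033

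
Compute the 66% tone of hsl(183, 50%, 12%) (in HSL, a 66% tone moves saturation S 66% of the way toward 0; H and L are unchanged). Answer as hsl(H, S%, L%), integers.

S moves 66% from 50 toward 0: 50 − 33 = 17 → 17.
H and L are unchanged.

hsl(183, 17%, 12%)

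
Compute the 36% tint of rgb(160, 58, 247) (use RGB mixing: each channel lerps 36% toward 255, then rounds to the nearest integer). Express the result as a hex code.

A 36% tint moves each channel 36% toward 255:
  R: 160 + 0.36×(255−160) = 160 + 34.2 = 194.2 → 194
  G: 58 + 0.36×(255−58) = 58 + 70.92 = 128.92 → 129
  B: 247 + 0.36×(255−247) = 247 + 2.88 = 249.88 → 250
rgb(194, 129, 250) = #c281fa.

#c281fa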